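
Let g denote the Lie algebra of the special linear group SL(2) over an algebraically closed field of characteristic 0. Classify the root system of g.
This is sl(2), which has dimension 2^2 - 1 = 3 and rank 2 - 1 = 1 (a Cartan subalgebra is the diagonal traceless matrices). In the classification of classical Lie algebras, the special linear algebra sl(n+1) has type A_n; here n = 1, so the Dynkin diagram is a chain of 1 nodes with single edges (A_1). Hence the type is A_1.

type A_1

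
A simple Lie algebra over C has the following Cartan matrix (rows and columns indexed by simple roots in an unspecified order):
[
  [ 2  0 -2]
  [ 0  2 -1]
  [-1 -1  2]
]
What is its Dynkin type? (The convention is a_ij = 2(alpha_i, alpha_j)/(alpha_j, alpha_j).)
C_3 (sp(6))

The matrix has rank 3 with 2's on the diagonal. Reading the off-diagonal entries as Dynkin edges (a single edge where a_ij = a_ji = -1; a double or triple edge where a_ij * a_ji = 2 or 3), the diagram is a chain of 3 nodes with a double edge at one end; the terminal node there is the unique long simple root (C_3). One simple-root ordering that puts it in standard form is (alpha_2, alpha_3, alpha_1). So the algebra is type C_3, i.e. sp(6).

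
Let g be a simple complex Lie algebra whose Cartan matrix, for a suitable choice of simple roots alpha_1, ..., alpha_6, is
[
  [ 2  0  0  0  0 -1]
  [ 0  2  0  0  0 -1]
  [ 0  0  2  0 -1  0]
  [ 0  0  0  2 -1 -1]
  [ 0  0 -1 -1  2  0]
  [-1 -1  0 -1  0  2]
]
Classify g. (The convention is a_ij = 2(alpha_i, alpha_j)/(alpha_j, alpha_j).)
The matrix has rank 6 with 2's on the diagonal. Reading the off-diagonal entries as Dynkin edges (a single edge where a_ij = a_ji = -1; a double or triple edge where a_ij * a_ji = 2 or 3), the diagram is a chain of 4 nodes with a fork of two nodes at one end (D_6). One simple-root ordering that puts it in standard form is (alpha_3, alpha_5, alpha_4, alpha_6, alpha_2, alpha_1). So the algebra is type D_6, i.e. so(12).

D_6 (so(12))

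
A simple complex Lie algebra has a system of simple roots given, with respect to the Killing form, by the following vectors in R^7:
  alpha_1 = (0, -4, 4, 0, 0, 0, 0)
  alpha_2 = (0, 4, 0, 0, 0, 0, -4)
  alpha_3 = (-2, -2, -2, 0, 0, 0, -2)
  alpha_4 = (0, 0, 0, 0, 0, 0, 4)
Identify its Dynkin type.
Compute the Cartan integers a_ij = 2(alpha_i, alpha_j)/(alpha_j, alpha_j); the resulting 4x4 Cartan matrix is
[[2, -1, 0, 0], [-1, 2, 0, -2], [0, 0, 2, -1], [0, -1, -1, 2]].
The roots have two lengths (squared-length ratio 2:1); the short ones are alpha_{3,4}. The associated Dynkin diagram is a chain of 4 nodes with a double edge between the middle two (F_4), so the type is F_4.

type F_4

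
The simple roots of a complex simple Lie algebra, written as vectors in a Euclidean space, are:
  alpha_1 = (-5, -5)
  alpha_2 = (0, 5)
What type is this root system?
Compute the Cartan integers a_ij = 2(alpha_i, alpha_j)/(alpha_j, alpha_j); the resulting 2x2 Cartan matrix is
[[2, -2], [-1, 2]].
The roots have two lengths (squared-length ratio 2:1); the short ones are alpha_{2}. The associated Dynkin diagram is a chain of 2 nodes with a double edge at one end; the terminal node there is the unique short simple root (B_2), so the type is B_2 (the algebra so(5)).

type B_2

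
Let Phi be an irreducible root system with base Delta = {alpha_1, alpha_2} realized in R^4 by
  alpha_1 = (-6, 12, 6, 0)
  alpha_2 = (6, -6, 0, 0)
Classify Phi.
type G_2

Compute the Cartan integers a_ij = 2(alpha_i, alpha_j)/(alpha_j, alpha_j); the resulting 2x2 Cartan matrix is
[[2, -3], [-1, 2]].
The roots have two lengths (squared-length ratio 3:1); the short ones are alpha_{2}. The associated Dynkin diagram is two nodes joined by a triple edge (G_2), so the type is G_2.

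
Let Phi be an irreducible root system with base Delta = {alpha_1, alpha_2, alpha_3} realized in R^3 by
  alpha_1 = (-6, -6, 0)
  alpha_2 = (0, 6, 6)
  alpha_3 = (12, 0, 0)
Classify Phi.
type C_3

Compute the Cartan integers a_ij = 2(alpha_i, alpha_j)/(alpha_j, alpha_j); the resulting 3x3 Cartan matrix is
[[2, -1, -1], [-1, 2, 0], [-2, 0, 2]].
The roots have two lengths (squared-length ratio 2:1); the short ones are alpha_{1,2}. The associated Dynkin diagram is a chain of 3 nodes with a double edge at one end; the terminal node there is the unique long simple root (C_3), so the type is C_3 (the algebra sp(6)).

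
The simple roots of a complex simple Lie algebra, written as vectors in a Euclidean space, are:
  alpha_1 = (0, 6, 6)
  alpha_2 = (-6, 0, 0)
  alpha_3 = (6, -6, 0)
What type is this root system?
Compute the Cartan integers a_ij = 2(alpha_i, alpha_j)/(alpha_j, alpha_j); the resulting 3x3 Cartan matrix is
[[2, 0, -1], [0, 2, -1], [-1, -2, 2]].
The roots have two lengths (squared-length ratio 2:1); the short ones are alpha_{2}. The associated Dynkin diagram is a chain of 3 nodes with a double edge at one end; the terminal node there is the unique short simple root (B_3), so the type is B_3 (the algebra so(7)).

B3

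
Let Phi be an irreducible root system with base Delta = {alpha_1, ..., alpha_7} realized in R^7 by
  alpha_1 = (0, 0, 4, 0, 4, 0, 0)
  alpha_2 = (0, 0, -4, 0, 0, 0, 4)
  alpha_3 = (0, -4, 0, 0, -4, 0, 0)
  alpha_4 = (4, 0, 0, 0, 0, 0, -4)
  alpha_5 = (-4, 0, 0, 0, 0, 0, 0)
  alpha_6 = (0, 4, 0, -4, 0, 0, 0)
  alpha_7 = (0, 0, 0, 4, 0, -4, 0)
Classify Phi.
type B_7

Compute the Cartan integers a_ij = 2(alpha_i, alpha_j)/(alpha_j, alpha_j); the resulting 7x7 Cartan matrix is
[[2, -1, -1, 0, 0, 0, 0], [-1, 2, 0, -1, 0, 0, 0], [-1, 0, 2, 0, 0, -1, 0], [0, -1, 0, 2, -2, 0, 0], [0, 0, 0, -1, 2, 0, 0], [0, 0, -1, 0, 0, 2, -1], [0, 0, 0, 0, 0, -1, 2]].
The roots have two lengths (squared-length ratio 2:1); the short ones are alpha_{5}. The associated Dynkin diagram is a chain of 7 nodes with a double edge at one end; the terminal node there is the unique short simple root (B_7), so the type is B_7 (the algebra so(15)).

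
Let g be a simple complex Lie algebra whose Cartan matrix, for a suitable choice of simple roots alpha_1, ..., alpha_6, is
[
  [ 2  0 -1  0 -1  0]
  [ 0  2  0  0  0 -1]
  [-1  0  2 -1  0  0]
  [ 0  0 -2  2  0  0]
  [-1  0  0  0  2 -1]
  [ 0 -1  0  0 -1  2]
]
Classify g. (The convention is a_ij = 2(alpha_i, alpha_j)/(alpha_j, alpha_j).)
The matrix has rank 6 with 2's on the diagonal. Reading the off-diagonal entries as Dynkin edges (a single edge where a_ij = a_ji = -1; a double or triple edge where a_ij * a_ji = 2 or 3), the diagram is a chain of 6 nodes with a double edge at one end; the terminal node there is the unique long simple root (C_6). One simple-root ordering that puts it in standard form is (alpha_2, alpha_6, alpha_5, alpha_1, alpha_3, alpha_4). So the algebra is type C_6, i.e. sp(12).

C6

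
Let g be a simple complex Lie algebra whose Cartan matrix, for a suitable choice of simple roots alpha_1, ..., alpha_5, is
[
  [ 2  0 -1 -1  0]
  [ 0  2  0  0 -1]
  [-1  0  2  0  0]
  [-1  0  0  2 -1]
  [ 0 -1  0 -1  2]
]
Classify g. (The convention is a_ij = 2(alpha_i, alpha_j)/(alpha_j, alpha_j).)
type A_5

The matrix has rank 5 with 2's on the diagonal. Reading the off-diagonal entries as Dynkin edges (a single edge where a_ij = a_ji = -1; a double or triple edge where a_ij * a_ji = 2 or 3), the diagram is a chain of 5 nodes with single edges (A_5). One simple-root ordering that puts it in standard form is (alpha_3, alpha_1, alpha_4, alpha_5, alpha_2). So the algebra is type A_5, i.e. sl(6).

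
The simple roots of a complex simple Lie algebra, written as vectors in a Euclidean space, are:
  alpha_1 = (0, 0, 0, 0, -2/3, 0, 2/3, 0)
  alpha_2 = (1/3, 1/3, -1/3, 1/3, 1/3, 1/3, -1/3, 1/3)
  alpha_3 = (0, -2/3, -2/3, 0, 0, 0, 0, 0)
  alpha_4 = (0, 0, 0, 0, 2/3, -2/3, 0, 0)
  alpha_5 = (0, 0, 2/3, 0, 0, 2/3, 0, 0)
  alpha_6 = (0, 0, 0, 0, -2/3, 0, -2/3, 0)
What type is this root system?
Compute the Cartan integers a_ij = 2(alpha_i, alpha_j)/(alpha_j, alpha_j); the resulting 6x6 Cartan matrix is
[[2, -1, 0, -1, 0, 0], [-1, 2, 0, 0, 0, 0], [0, 0, 2, 0, -1, 0], [-1, 0, 0, 2, -1, -1], [0, 0, -1, -1, 2, 0], [0, 0, 0, -1, 0, 2]].
All simple roots have the same length, so the diagram is simply laced. The associated Dynkin diagram is a chain of 5 nodes with one extra node attached to the third node from one end (E_6), so the type is E_6.

E6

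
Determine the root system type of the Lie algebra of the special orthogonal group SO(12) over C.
This is so(12) with 12 even, which has dimension 12(12-1)/2 = 66 and rank 12/2 = 6. In the classification of classical Lie algebras, the orthogonal algebra so(2n) in an even number of variables has type D_n; here n = 6, so the Dynkin diagram is a chain of 4 nodes with a fork of two nodes at one end (D_6). Hence the type is D_6.

type D_6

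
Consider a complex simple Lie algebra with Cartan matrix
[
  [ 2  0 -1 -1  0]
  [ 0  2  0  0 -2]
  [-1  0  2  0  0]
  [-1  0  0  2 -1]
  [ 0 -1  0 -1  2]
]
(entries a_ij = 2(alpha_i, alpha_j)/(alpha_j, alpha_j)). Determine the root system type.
The matrix has rank 5 with 2's on the diagonal. Reading the off-diagonal entries as Dynkin edges (a single edge where a_ij = a_ji = -1; a double or triple edge where a_ij * a_ji = 2 or 3), the diagram is a chain of 5 nodes with a double edge at one end; the terminal node there is the unique long simple root (C_5). One simple-root ordering that puts it in standard form is (alpha_3, alpha_1, alpha_4, alpha_5, alpha_2). So the algebra is type C_5, i.e. sp(10).

C_5 (sp(10))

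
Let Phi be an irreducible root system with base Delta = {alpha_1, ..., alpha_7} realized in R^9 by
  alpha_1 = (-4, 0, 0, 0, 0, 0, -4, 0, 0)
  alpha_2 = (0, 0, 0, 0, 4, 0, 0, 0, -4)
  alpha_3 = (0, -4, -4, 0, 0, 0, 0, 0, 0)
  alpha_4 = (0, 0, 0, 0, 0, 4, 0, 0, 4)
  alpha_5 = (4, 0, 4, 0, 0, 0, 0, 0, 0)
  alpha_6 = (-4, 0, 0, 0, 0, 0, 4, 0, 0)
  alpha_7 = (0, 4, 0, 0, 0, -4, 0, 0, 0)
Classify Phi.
Compute the Cartan integers a_ij = 2(alpha_i, alpha_j)/(alpha_j, alpha_j); the resulting 7x7 Cartan matrix is
[[2, 0, 0, 0, -1, 0, 0], [0, 2, 0, -1, 0, 0, 0], [0, 0, 2, 0, -1, 0, -1], [0, -1, 0, 2, 0, 0, -1], [-1, 0, -1, 0, 2, -1, 0], [0, 0, 0, 0, -1, 2, 0], [0, 0, -1, -1, 0, 0, 2]].
All simple roots have the same length, so the diagram is simply laced. The associated Dynkin diagram is a chain of 5 nodes with a fork of two nodes at one end (D_7), so the type is D_7 (the algebra so(14)).

type D_7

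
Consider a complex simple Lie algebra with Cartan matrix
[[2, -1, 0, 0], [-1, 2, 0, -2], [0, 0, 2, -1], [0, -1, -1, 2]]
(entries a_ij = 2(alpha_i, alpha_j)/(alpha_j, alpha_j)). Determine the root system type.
The matrix has rank 4 with 2's on the diagonal. Reading the off-diagonal entries as Dynkin edges (a single edge where a_ij = a_ji = -1; a double or triple edge where a_ij * a_ji = 2 or 3), the diagram is a chain of 4 nodes with a double edge between the middle two (F_4). One simple-root ordering that puts it in standard form is (alpha_1, alpha_2, alpha_4, alpha_3). So the algebra is type F_4.

F4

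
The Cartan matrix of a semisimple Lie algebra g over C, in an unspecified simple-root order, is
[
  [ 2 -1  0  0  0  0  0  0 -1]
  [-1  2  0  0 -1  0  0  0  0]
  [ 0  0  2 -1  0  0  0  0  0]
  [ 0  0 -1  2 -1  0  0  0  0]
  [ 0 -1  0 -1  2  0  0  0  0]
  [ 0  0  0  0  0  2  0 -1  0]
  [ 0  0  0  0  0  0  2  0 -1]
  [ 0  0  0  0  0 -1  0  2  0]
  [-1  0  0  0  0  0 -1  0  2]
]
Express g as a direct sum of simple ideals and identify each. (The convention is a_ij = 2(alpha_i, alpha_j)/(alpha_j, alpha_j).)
The diagram associated to this matrix has two connected components: the simple roots {alpha_6, alpha_8} form a chain of 2 nodes with single edges (A_2), and {alpha_1, alpha_2, alpha_3, alpha_4, alpha_5, alpha_7, alpha_9} form a chain of 7 nodes with single edges (A_7). A semisimple Lie algebra decomposes uniquely as the direct sum of simple ideals, one per connected component of its Dynkin diagram, so g ≅ A_2 ⊕ A_7 (dimension 8 + 63 = 71).

type A_2 + type A_7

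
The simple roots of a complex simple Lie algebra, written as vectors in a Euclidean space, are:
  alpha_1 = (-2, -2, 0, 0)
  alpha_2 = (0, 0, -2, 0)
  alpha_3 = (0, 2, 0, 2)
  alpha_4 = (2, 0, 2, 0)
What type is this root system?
B_4 (so(9))

Compute the Cartan integers a_ij = 2(alpha_i, alpha_j)/(alpha_j, alpha_j); the resulting 4x4 Cartan matrix is
[[2, 0, -1, -1], [0, 2, 0, -1], [-1, 0, 2, 0], [-1, -2, 0, 2]].
The roots have two lengths (squared-length ratio 2:1); the short ones are alpha_{2}. The associated Dynkin diagram is a chain of 4 nodes with a double edge at one end; the terminal node there is the unique short simple root (B_4), so the type is B_4 (the algebra so(9)).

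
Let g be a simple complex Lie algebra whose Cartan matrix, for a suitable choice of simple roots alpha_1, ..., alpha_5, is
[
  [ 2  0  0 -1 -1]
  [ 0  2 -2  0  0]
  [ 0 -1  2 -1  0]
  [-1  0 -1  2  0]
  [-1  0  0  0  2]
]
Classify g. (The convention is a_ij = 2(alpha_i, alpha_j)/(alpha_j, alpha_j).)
The matrix has rank 5 with 2's on the diagonal. Reading the off-diagonal entries as Dynkin edges (a single edge where a_ij = a_ji = -1; a double or triple edge where a_ij * a_ji = 2 or 3), the diagram is a chain of 5 nodes with a double edge at one end; the terminal node there is the unique long simple root (C_5). One simple-root ordering that puts it in standard form is (alpha_5, alpha_1, alpha_4, alpha_3, alpha_2). So the algebra is type C_5, i.e. sp(10).

C_5 (sp(10))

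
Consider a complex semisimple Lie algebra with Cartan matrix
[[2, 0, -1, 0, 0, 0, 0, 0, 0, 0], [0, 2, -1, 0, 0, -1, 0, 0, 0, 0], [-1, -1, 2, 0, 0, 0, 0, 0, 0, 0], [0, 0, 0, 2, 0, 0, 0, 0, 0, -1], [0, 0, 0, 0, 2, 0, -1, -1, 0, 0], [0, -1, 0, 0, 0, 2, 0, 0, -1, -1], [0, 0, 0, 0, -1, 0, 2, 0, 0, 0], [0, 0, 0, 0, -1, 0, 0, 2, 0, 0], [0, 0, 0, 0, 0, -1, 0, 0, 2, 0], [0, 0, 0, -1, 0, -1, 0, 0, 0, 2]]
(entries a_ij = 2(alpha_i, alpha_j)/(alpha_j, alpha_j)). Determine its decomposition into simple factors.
The diagram associated to this matrix has two connected components: the simple roots {alpha_5, alpha_7, alpha_8} form a chain of 3 nodes with single edges (A_3), and {alpha_1, alpha_2, alpha_3, alpha_4, alpha_6, alpha_9, alpha_10} form a chain of 6 nodes with one extra node attached to the third node from one end (E_7). A semisimple Lie algebra decomposes uniquely as the direct sum of simple ideals, one per connected component of its Dynkin diagram, so g ≅ A_3 ⊕ E_7 (dimension 15 + 133 = 148).

type A_3 ⊕ type E_7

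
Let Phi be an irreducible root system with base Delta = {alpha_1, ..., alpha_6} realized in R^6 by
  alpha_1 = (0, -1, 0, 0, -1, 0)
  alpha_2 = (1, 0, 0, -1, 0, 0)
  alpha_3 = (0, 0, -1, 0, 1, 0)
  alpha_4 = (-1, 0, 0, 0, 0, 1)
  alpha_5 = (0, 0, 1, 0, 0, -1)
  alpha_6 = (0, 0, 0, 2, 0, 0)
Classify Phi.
Compute the Cartan integers a_ij = 2(alpha_i, alpha_j)/(alpha_j, alpha_j); the resulting 6x6 Cartan matrix is
[[2, 0, -1, 0, 0, 0], [0, 2, 0, -1, 0, -1], [-1, 0, 2, 0, -1, 0], [0, -1, 0, 2, -1, 0], [0, 0, -1, -1, 2, 0], [0, -2, 0, 0, 0, 2]].
The roots have two lengths (squared-length ratio 2:1); the short ones are alpha_{1,2,3,4,5}. The associated Dynkin diagram is a chain of 6 nodes with a double edge at one end; the terminal node there is the unique long simple root (C_6), so the type is C_6 (the algebra sp(12)).

type C_6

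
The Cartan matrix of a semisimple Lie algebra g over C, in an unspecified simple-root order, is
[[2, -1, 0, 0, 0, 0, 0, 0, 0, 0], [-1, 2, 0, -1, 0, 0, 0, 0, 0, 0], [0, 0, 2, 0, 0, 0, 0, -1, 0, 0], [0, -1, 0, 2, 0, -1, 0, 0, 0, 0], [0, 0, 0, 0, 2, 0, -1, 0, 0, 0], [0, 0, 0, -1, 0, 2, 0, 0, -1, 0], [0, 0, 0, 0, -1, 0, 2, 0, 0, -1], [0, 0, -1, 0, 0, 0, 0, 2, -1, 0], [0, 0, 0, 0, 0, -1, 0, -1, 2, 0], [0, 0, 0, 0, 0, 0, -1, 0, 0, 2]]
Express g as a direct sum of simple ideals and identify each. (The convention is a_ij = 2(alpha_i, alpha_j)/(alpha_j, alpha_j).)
A3 ⊕ A7

The diagram associated to this matrix has two connected components: the simple roots {alpha_5, alpha_7, alpha_10} form a chain of 3 nodes with single edges (A_3), and {alpha_1, alpha_2, alpha_3, alpha_4, alpha_6, alpha_8, alpha_9} form a chain of 7 nodes with single edges (A_7). A semisimple Lie algebra decomposes uniquely as the direct sum of simple ideals, one per connected component of its Dynkin diagram, so g ≅ A_3 ⊕ A_7 (dimension 15 + 63 = 78).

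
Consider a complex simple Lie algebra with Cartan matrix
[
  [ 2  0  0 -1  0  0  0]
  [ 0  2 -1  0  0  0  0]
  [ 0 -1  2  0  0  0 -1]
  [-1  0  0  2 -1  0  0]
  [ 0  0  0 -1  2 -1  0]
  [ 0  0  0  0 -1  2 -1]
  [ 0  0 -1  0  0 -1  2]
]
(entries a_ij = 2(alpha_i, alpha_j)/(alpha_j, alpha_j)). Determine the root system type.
The matrix has rank 7 with 2's on the diagonal. Reading the off-diagonal entries as Dynkin edges (a single edge where a_ij = a_ji = -1; a double or triple edge where a_ij * a_ji = 2 or 3), the diagram is a chain of 7 nodes with single edges (A_7). One simple-root ordering that puts it in standard form is (alpha_1, alpha_4, alpha_5, alpha_6, alpha_7, alpha_3, alpha_2). So the algebra is type A_7, i.e. sl(8).

type A_7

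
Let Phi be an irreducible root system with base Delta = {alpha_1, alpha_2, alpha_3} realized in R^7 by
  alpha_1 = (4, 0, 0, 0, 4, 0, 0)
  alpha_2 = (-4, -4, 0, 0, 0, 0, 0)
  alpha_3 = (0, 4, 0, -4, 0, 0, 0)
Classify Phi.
A_3

Compute the Cartan integers a_ij = 2(alpha_i, alpha_j)/(alpha_j, alpha_j); the resulting 3x3 Cartan matrix is
[[2, -1, 0], [-1, 2, -1], [0, -1, 2]].
All simple roots have the same length, so the diagram is simply laced. The associated Dynkin diagram is a chain of 3 nodes with single edges (A_3), so the type is A_3 (the algebra sl(4)).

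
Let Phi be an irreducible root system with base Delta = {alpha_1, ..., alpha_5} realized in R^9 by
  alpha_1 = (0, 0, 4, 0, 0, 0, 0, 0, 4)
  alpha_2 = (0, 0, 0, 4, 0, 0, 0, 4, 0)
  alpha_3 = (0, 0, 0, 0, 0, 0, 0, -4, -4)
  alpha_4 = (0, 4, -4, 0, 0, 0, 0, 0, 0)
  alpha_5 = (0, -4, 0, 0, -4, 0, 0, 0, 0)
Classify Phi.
type A_5

Compute the Cartan integers a_ij = 2(alpha_i, alpha_j)/(alpha_j, alpha_j); the resulting 5x5 Cartan matrix is
[[2, 0, -1, -1, 0], [0, 2, -1, 0, 0], [-1, -1, 2, 0, 0], [-1, 0, 0, 2, -1], [0, 0, 0, -1, 2]].
All simple roots have the same length, so the diagram is simply laced. The associated Dynkin diagram is a chain of 5 nodes with single edges (A_5), so the type is A_5 (the algebra sl(6)).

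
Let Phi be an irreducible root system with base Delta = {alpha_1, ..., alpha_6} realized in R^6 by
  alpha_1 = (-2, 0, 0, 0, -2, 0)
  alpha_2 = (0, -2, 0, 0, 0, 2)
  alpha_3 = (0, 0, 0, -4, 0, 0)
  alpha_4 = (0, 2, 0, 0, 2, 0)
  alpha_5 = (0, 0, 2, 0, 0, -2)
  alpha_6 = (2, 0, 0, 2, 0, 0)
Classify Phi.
C6

Compute the Cartan integers a_ij = 2(alpha_i, alpha_j)/(alpha_j, alpha_j); the resulting 6x6 Cartan matrix is
[[2, 0, 0, -1, 0, -1], [0, 2, 0, -1, -1, 0], [0, 0, 2, 0, 0, -2], [-1, -1, 0, 2, 0, 0], [0, -1, 0, 0, 2, 0], [-1, 0, -1, 0, 0, 2]].
The roots have two lengths (squared-length ratio 2:1); the short ones are alpha_{1,2,4,5,6}. The associated Dynkin diagram is a chain of 6 nodes with a double edge at one end; the terminal node there is the unique long simple root (C_6), so the type is C_6 (the algebra sp(12)).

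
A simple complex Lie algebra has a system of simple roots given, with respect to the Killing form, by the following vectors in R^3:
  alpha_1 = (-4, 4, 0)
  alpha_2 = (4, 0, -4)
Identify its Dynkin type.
type A_2

Compute the Cartan integers a_ij = 2(alpha_i, alpha_j)/(alpha_j, alpha_j); the resulting 2x2 Cartan matrix is
[[2, -1], [-1, 2]].
All simple roots have the same length, so the diagram is simply laced. The associated Dynkin diagram is a chain of 2 nodes with single edges (A_2), so the type is A_2 (the algebra sl(3)).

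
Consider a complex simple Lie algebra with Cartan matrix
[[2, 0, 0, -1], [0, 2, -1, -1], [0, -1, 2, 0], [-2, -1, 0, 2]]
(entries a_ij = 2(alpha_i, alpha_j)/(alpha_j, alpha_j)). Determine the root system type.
B_4

The matrix has rank 4 with 2's on the diagonal. Reading the off-diagonal entries as Dynkin edges (a single edge where a_ij = a_ji = -1; a double or triple edge where a_ij * a_ji = 2 or 3), the diagram is a chain of 4 nodes with a double edge at one end; the terminal node there is the unique short simple root (B_4). One simple-root ordering that puts it in standard form is (alpha_3, alpha_2, alpha_4, alpha_1). So the algebra is type B_4, i.e. so(9).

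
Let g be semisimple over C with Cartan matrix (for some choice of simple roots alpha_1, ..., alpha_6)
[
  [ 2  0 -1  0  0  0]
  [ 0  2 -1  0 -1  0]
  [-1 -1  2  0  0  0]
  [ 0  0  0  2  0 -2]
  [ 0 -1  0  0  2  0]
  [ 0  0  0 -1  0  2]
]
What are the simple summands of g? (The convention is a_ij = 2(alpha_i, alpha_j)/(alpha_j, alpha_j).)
type A_4 + type B_2

The diagram associated to this matrix has two connected components: the simple roots {alpha_1, alpha_2, alpha_3, alpha_5} form a chain of 4 nodes with single edges (A_4), and {alpha_4, alpha_6} form a chain of 2 nodes with a double edge at one end; the terminal node there is the unique short simple root (B_2). A semisimple Lie algebra decomposes uniquely as the direct sum of simple ideals, one per connected component of its Dynkin diagram, so g ≅ A_4 ⊕ B_2 (dimension 24 + 10 = 34).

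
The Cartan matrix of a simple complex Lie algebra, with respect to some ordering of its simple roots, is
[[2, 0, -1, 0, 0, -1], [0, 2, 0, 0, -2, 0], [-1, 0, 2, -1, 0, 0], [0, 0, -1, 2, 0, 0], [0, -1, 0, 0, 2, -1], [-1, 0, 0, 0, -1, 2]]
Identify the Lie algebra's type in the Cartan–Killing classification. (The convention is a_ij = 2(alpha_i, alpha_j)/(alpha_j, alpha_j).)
C_6 (sp(12))

The matrix has rank 6 with 2's on the diagonal. Reading the off-diagonal entries as Dynkin edges (a single edge where a_ij = a_ji = -1; a double or triple edge where a_ij * a_ji = 2 or 3), the diagram is a chain of 6 nodes with a double edge at one end; the terminal node there is the unique long simple root (C_6). One simple-root ordering that puts it in standard form is (alpha_4, alpha_3, alpha_1, alpha_6, alpha_5, alpha_2). So the algebra is type C_6, i.e. sp(12).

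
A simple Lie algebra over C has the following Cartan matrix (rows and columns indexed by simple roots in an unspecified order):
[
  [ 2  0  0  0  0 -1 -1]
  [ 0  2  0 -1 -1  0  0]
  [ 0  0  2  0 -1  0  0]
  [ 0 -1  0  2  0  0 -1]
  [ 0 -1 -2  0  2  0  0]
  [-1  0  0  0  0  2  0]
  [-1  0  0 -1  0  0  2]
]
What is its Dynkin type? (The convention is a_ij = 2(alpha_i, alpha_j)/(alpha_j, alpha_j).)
B_7 (so(15))

The matrix has rank 7 with 2's on the diagonal. Reading the off-diagonal entries as Dynkin edges (a single edge where a_ij = a_ji = -1; a double or triple edge where a_ij * a_ji = 2 or 3), the diagram is a chain of 7 nodes with a double edge at one end; the terminal node there is the unique short simple root (B_7). One simple-root ordering that puts it in standard form is (alpha_6, alpha_1, alpha_7, alpha_4, alpha_2, alpha_5, alpha_3). So the algebra is type B_7, i.e. so(15).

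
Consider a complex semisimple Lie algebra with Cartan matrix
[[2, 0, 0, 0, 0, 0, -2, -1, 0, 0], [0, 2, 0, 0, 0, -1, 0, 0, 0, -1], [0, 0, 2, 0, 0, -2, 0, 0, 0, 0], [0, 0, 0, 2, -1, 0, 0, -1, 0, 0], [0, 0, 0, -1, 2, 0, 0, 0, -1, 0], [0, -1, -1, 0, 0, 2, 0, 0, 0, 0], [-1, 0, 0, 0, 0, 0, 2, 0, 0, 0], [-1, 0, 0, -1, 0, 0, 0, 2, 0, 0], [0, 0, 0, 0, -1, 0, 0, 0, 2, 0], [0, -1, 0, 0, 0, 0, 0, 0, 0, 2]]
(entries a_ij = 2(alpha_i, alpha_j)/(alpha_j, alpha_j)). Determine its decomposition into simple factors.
The diagram associated to this matrix has two connected components: the simple roots {alpha_1, alpha_4, alpha_5, alpha_7, alpha_8, alpha_9} form a chain of 6 nodes with a double edge at one end; the terminal node there is the unique short simple root (B_6), and {alpha_2, alpha_3, alpha_6, alpha_10} form a chain of 4 nodes with a double edge at one end; the terminal node there is the unique long simple root (C_4). A semisimple Lie algebra decomposes uniquely as the direct sum of simple ideals, one per connected component of its Dynkin diagram, so g ≅ B_6 ⊕ C_4 (dimension 78 + 36 = 114).

B_6 (so(13)) ⊕ C_4 (sp(8))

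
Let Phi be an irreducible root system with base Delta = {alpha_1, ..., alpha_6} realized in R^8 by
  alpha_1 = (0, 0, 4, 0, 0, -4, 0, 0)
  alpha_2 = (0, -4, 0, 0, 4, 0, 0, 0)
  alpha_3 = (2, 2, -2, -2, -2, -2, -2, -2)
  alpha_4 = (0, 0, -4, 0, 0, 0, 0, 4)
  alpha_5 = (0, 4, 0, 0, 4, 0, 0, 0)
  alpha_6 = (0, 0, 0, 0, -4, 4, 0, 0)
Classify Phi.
type E_6

Compute the Cartan integers a_ij = 2(alpha_i, alpha_j)/(alpha_j, alpha_j); the resulting 6x6 Cartan matrix is
[[2, 0, 0, -1, 0, -1], [0, 2, -1, 0, 0, -1], [0, -1, 2, 0, 0, 0], [-1, 0, 0, 2, 0, 0], [0, 0, 0, 0, 2, -1], [-1, -1, 0, 0, -1, 2]].
All simple roots have the same length, so the diagram is simply laced. The associated Dynkin diagram is a chain of 5 nodes with one extra node attached to the third node from one end (E_6), so the type is E_6.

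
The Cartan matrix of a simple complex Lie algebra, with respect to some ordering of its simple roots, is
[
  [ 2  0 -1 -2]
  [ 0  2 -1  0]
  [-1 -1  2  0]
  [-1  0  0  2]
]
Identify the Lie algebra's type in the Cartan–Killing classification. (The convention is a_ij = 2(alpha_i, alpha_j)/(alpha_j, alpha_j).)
The matrix has rank 4 with 2's on the diagonal. Reading the off-diagonal entries as Dynkin edges (a single edge where a_ij = a_ji = -1; a double or triple edge where a_ij * a_ji = 2 or 3), the diagram is a chain of 4 nodes with a double edge at one end; the terminal node there is the unique short simple root (B_4). One simple-root ordering that puts it in standard form is (alpha_2, alpha_3, alpha_1, alpha_4). So the algebra is type B_4, i.e. so(9).

B4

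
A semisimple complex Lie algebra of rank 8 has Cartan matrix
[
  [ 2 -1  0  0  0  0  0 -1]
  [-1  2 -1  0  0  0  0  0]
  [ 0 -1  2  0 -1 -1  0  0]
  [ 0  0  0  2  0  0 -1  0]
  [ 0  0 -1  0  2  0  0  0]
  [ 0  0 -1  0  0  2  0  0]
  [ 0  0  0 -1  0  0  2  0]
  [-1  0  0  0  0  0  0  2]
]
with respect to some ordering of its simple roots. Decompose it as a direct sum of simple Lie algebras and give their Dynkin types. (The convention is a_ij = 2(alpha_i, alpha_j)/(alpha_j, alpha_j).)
The diagram associated to this matrix has two connected components: the simple roots {alpha_4, alpha_7} form a chain of 2 nodes with single edges (A_2), and {alpha_1, alpha_2, alpha_3, alpha_5, alpha_6, alpha_8} form a chain of 4 nodes with a fork of two nodes at one end (D_6). A semisimple Lie algebra decomposes uniquely as the direct sum of simple ideals, one per connected component of its Dynkin diagram, so g ≅ A_2 ⊕ D_6 (dimension 8 + 66 = 74).

A_2 ⊕ D_6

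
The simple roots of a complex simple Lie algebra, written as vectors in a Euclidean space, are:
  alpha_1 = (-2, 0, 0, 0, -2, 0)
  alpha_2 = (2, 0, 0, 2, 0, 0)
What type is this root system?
type A_2

Compute the Cartan integers a_ij = 2(alpha_i, alpha_j)/(alpha_j, alpha_j); the resulting 2x2 Cartan matrix is
[[2, -1], [-1, 2]].
All simple roots have the same length, so the diagram is simply laced. The associated Dynkin diagram is a chain of 2 nodes with single edges (A_2), so the type is A_2 (the algebra sl(3)).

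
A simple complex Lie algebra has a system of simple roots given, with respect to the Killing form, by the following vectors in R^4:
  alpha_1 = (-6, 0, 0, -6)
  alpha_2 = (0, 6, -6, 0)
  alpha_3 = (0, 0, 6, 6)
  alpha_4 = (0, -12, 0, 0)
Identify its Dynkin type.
Compute the Cartan integers a_ij = 2(alpha_i, alpha_j)/(alpha_j, alpha_j); the resulting 4x4 Cartan matrix is
[[2, 0, -1, 0], [0, 2, -1, -1], [-1, -1, 2, 0], [0, -2, 0, 2]].
The roots have two lengths (squared-length ratio 2:1); the short ones are alpha_{1,2,3}. The associated Dynkin diagram is a chain of 4 nodes with a double edge at one end; the terminal node there is the unique long simple root (C_4), so the type is C_4 (the algebra sp(8)).

type C_4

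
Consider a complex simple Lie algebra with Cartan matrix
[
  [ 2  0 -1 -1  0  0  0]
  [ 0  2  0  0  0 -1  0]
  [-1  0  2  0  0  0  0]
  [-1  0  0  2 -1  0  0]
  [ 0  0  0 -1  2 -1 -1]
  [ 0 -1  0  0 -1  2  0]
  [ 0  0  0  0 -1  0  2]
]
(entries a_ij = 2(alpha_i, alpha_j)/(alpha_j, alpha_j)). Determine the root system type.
The matrix has rank 7 with 2's on the diagonal. Reading the off-diagonal entries as Dynkin edges (a single edge where a_ij = a_ji = -1; a double or triple edge where a_ij * a_ji = 2 or 3), the diagram is a chain of 6 nodes with one extra node attached to the third node from one end (E_7). One simple-root ordering that puts it in standard form is (alpha_2, alpha_7, alpha_6, alpha_5, alpha_4, alpha_1, alpha_3). So the algebra is type E_7.

E_7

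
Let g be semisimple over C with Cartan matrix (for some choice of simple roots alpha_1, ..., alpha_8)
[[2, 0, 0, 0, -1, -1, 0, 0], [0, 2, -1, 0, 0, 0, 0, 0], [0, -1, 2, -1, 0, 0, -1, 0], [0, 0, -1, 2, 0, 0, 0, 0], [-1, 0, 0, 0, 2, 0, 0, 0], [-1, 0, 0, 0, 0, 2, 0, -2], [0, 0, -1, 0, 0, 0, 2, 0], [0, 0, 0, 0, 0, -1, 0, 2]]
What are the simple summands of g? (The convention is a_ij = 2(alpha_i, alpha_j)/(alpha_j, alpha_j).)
B_4 (so(9)) + D_4 (so(8))

The diagram associated to this matrix has two connected components: the simple roots {alpha_1, alpha_5, alpha_6, alpha_8} form a chain of 4 nodes with a double edge at one end; the terminal node there is the unique short simple root (B_4), and {alpha_2, alpha_3, alpha_4, alpha_7} form a chain of 2 nodes with a fork of two nodes at one end (D_4). A semisimple Lie algebra decomposes uniquely as the direct sum of simple ideals, one per connected component of its Dynkin diagram, so g ≅ B_4 ⊕ D_4 (dimension 36 + 28 = 64).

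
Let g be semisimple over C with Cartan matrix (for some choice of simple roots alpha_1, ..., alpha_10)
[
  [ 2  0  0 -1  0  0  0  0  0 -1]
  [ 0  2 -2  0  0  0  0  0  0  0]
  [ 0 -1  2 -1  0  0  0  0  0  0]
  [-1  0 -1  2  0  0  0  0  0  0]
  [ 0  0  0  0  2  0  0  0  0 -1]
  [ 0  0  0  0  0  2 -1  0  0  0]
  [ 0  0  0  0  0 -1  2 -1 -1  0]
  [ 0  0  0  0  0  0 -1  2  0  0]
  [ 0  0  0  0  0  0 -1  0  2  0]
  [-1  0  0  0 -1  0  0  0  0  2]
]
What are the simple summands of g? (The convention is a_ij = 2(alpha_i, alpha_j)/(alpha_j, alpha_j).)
The diagram associated to this matrix has two connected components: the simple roots {alpha_1, alpha_2, alpha_3, alpha_4, alpha_5, alpha_10} form a chain of 6 nodes with a double edge at one end; the terminal node there is the unique long simple root (C_6), and {alpha_6, alpha_7, alpha_8, alpha_9} form a chain of 2 nodes with a fork of two nodes at one end (D_4). A semisimple Lie algebra decomposes uniquely as the direct sum of simple ideals, one per connected component of its Dynkin diagram, so g ≅ C_6 ⊕ D_4 (dimension 78 + 28 = 106).

C_6 ⊕ D_4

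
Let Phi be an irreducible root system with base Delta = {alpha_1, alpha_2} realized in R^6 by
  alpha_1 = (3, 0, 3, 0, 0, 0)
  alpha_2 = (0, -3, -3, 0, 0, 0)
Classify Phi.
Compute the Cartan integers a_ij = 2(alpha_i, alpha_j)/(alpha_j, alpha_j); the resulting 2x2 Cartan matrix is
[[2, -1], [-1, 2]].
All simple roots have the same length, so the diagram is simply laced. The associated Dynkin diagram is a chain of 2 nodes with single edges (A_2), so the type is A_2 (the algebra sl(3)).

A_2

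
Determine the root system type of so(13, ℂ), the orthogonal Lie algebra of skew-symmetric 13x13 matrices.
This is so(13) with 13 odd, which has dimension 13(13-1)/2 = 78 and rank (13-1)/2 = 6. In the classification of classical Lie algebras, the orthogonal algebra so(2n+1) in an odd number of variables has type B_n; here n = 6, so the Dynkin diagram is a chain of 6 nodes with a double edge at one end; the terminal node there is the unique short simple root (B_6). Hence the type is B_6.

B_6 (so(13))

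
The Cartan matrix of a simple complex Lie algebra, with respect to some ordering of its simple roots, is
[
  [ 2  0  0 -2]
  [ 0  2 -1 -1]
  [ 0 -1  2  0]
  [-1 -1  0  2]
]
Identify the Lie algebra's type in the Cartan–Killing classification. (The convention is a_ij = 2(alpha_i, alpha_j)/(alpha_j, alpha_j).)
type C_4

The matrix has rank 4 with 2's on the diagonal. Reading the off-diagonal entries as Dynkin edges (a single edge where a_ij = a_ji = -1; a double or triple edge where a_ij * a_ji = 2 or 3), the diagram is a chain of 4 nodes with a double edge at one end; the terminal node there is the unique long simple root (C_4). One simple-root ordering that puts it in standard form is (alpha_3, alpha_2, alpha_4, alpha_1). So the algebra is type C_4, i.e. sp(8).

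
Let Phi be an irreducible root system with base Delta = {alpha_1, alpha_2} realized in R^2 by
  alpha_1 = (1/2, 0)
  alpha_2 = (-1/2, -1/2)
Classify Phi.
Compute the Cartan integers a_ij = 2(alpha_i, alpha_j)/(alpha_j, alpha_j); the resulting 2x2 Cartan matrix is
[[2, -1], [-2, 2]].
The roots have two lengths (squared-length ratio 2:1); the short ones are alpha_{1}. The associated Dynkin diagram is a chain of 2 nodes with a double edge at one end; the terminal node there is the unique short simple root (B_2), so the type is B_2 (the algebra so(5)).

B2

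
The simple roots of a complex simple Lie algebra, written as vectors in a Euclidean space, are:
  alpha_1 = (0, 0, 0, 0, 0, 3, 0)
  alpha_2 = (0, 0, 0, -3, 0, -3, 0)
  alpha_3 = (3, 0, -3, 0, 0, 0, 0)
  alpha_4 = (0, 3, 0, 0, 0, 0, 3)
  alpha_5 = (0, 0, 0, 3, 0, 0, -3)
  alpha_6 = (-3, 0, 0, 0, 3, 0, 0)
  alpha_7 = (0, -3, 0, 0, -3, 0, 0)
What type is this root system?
type B_7

Compute the Cartan integers a_ij = 2(alpha_i, alpha_j)/(alpha_j, alpha_j); the resulting 7x7 Cartan matrix is
[[2, -1, 0, 0, 0, 0, 0], [-2, 2, 0, 0, -1, 0, 0], [0, 0, 2, 0, 0, -1, 0], [0, 0, 0, 2, -1, 0, -1], [0, -1, 0, -1, 2, 0, 0], [0, 0, -1, 0, 0, 2, -1], [0, 0, 0, -1, 0, -1, 2]].
The roots have two lengths (squared-length ratio 2:1); the short ones are alpha_{1}. The associated Dynkin diagram is a chain of 7 nodes with a double edge at one end; the terminal node there is the unique short simple root (B_7), so the type is B_7 (the algebra so(15)).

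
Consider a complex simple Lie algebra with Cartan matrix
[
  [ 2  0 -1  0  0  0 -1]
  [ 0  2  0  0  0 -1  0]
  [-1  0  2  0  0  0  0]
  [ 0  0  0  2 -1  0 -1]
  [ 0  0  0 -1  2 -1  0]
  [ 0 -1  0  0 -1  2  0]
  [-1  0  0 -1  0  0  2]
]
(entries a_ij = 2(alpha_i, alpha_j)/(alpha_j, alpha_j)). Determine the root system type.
type A_7

The matrix has rank 7 with 2's on the diagonal. Reading the off-diagonal entries as Dynkin edges (a single edge where a_ij = a_ji = -1; a double or triple edge where a_ij * a_ji = 2 or 3), the diagram is a chain of 7 nodes with single edges (A_7). One simple-root ordering that puts it in standard form is (alpha_2, alpha_6, alpha_5, alpha_4, alpha_7, alpha_1, alpha_3). So the algebra is type A_7, i.e. sl(8).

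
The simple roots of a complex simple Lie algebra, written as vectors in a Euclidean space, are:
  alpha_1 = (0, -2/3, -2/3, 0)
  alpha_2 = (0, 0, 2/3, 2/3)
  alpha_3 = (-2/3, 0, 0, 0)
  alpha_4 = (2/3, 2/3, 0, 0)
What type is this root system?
type B_4

Compute the Cartan integers a_ij = 2(alpha_i, alpha_j)/(alpha_j, alpha_j); the resulting 4x4 Cartan matrix is
[[2, -1, 0, -1], [-1, 2, 0, 0], [0, 0, 2, -1], [-1, 0, -2, 2]].
The roots have two lengths (squared-length ratio 2:1); the short ones are alpha_{3}. The associated Dynkin diagram is a chain of 4 nodes with a double edge at one end; the terminal node there is the unique short simple root (B_4), so the type is B_4 (the algebra so(9)).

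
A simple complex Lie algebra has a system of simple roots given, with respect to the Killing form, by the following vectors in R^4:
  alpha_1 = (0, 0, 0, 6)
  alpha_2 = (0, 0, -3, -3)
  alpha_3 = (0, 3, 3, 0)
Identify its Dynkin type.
C3

Compute the Cartan integers a_ij = 2(alpha_i, alpha_j)/(alpha_j, alpha_j); the resulting 3x3 Cartan matrix is
[[2, -2, 0], [-1, 2, -1], [0, -1, 2]].
The roots have two lengths (squared-length ratio 2:1); the short ones are alpha_{2,3}. The associated Dynkin diagram is a chain of 3 nodes with a double edge at one end; the terminal node there is the unique long simple root (C_3), so the type is C_3 (the algebra sp(6)).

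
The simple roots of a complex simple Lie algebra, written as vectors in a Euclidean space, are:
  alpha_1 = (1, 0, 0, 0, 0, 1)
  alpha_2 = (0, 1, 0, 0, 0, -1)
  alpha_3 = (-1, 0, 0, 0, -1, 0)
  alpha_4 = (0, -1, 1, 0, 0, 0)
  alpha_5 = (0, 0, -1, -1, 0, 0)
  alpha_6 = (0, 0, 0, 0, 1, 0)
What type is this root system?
Compute the Cartan integers a_ij = 2(alpha_i, alpha_j)/(alpha_j, alpha_j); the resulting 6x6 Cartan matrix is
[[2, -1, -1, 0, 0, 0], [-1, 2, 0, -1, 0, 0], [-1, 0, 2, 0, 0, -2], [0, -1, 0, 2, -1, 0], [0, 0, 0, -1, 2, 0], [0, 0, -1, 0, 0, 2]].
The roots have two lengths (squared-length ratio 2:1); the short ones are alpha_{6}. The associated Dynkin diagram is a chain of 6 nodes with a double edge at one end; the terminal node there is the unique short simple root (B_6), so the type is B_6 (the algebra so(13)).

B_6 (so(13))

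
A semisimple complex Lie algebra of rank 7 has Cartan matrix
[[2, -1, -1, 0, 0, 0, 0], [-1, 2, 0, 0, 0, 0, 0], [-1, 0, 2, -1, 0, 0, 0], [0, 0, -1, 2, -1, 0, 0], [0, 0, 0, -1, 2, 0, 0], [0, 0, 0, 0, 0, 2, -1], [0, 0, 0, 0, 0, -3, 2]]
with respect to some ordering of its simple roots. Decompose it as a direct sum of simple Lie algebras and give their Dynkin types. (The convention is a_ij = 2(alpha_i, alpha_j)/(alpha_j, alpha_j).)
The diagram associated to this matrix has two connected components: the simple roots {alpha_1, alpha_2, alpha_3, alpha_4, alpha_5} form a chain of 5 nodes with single edges (A_5), and {alpha_6, alpha_7} form two nodes joined by a triple edge (G_2). A semisimple Lie algebra decomposes uniquely as the direct sum of simple ideals, one per connected component of its Dynkin diagram, so g ≅ A_5 ⊕ G_2 (dimension 35 + 14 = 49).

type A_5 + type G_2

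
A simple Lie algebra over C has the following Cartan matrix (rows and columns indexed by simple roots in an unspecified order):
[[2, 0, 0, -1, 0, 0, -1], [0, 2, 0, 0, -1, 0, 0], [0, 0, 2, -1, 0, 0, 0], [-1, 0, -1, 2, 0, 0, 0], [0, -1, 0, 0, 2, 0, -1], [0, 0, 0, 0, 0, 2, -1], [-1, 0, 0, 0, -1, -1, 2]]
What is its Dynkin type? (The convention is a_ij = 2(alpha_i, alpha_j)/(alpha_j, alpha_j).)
The matrix has rank 7 with 2's on the diagonal. Reading the off-diagonal entries as Dynkin edges (a single edge where a_ij = a_ji = -1; a double or triple edge where a_ij * a_ji = 2 or 3), the diagram is a chain of 6 nodes with one extra node attached to the third node from one end (E_7). One simple-root ordering that puts it in standard form is (alpha_2, alpha_6, alpha_5, alpha_7, alpha_1, alpha_4, alpha_3). So the algebra is type E_7.

type E_7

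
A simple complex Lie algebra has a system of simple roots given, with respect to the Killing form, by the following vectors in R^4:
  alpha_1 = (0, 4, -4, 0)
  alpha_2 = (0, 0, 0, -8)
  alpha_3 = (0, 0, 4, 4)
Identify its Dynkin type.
Compute the Cartan integers a_ij = 2(alpha_i, alpha_j)/(alpha_j, alpha_j); the resulting 3x3 Cartan matrix is
[[2, 0, -1], [0, 2, -2], [-1, -1, 2]].
The roots have two lengths (squared-length ratio 2:1); the short ones are alpha_{1,3}. The associated Dynkin diagram is a chain of 3 nodes with a double edge at one end; the terminal node there is the unique long simple root (C_3), so the type is C_3 (the algebra sp(6)).

type C_3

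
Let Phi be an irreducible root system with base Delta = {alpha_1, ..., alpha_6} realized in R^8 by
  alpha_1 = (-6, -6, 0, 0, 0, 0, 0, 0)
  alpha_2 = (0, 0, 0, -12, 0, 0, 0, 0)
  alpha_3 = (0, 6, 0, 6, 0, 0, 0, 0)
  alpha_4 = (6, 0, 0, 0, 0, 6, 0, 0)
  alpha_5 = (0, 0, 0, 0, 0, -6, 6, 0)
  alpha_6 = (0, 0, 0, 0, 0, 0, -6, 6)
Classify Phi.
C_6 (sp(12))

Compute the Cartan integers a_ij = 2(alpha_i, alpha_j)/(alpha_j, alpha_j); the resulting 6x6 Cartan matrix is
[[2, 0, -1, -1, 0, 0], [0, 2, -2, 0, 0, 0], [-1, -1, 2, 0, 0, 0], [-1, 0, 0, 2, -1, 0], [0, 0, 0, -1, 2, -1], [0, 0, 0, 0, -1, 2]].
The roots have two lengths (squared-length ratio 2:1); the short ones are alpha_{1,3,4,5,6}. The associated Dynkin diagram is a chain of 6 nodes with a double edge at one end; the terminal node there is the unique long simple root (C_6), so the type is C_6 (the algebra sp(12)).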